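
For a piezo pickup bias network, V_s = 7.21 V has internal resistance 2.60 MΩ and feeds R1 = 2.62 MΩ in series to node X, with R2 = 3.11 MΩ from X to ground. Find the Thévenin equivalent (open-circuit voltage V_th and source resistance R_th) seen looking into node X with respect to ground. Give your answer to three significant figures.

V_th ≈ 2.69 V, R_th ≈ 1.95 MΩ

R1' = 2.60 + 2.62 = 5.220 MΩ (source resistance + R1).
V_th is the unloaded tap voltage: V_s · R2/(R1'+R2) = 7.21 × 0.3733 = 2.692 V.
Looking into X with the source shorted: R_th = R1'·R2/(R1'+R2) = 5.220 × 3.11/8.330 = 1.949 MΩ.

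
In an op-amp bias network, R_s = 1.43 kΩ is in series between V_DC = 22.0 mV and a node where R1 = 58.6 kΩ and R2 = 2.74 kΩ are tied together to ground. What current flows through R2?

Equivalent of the parallel group: R_p = 2.618 kΩ.
Node voltage V_A = V_DC · R_p/(R_s + R_p) = 22.0 × 0.6467 = 14.23 mV.
Branch current I = V_A/R2 = 14.23/2.74 = 5.193 µA.

I ≈ 5.19 µA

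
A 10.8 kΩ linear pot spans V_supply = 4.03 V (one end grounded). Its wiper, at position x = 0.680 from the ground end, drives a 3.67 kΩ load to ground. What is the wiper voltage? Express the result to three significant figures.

The pot divides into 3.456 kΩ above the wiper and 7.344 kΩ below.
(x·R_p) ‖ R_L = 2.447 kΩ.
Loaded-divider output: V_out = 4.03 × 0.4145 = 1.671 V.
(Unloaded: V_out = x·V_supply = 2.74 V.)

V_out ≈ 1.67 V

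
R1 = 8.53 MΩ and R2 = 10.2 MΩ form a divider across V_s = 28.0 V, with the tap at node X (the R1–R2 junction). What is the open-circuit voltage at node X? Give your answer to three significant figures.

V_th ≈ 15.2 V

Open-circuit (no load on X): V_th = V_s · R2/(R1 + R2) = 28.0 × 10.2/(8.530 + 10.2) = 15.25 V.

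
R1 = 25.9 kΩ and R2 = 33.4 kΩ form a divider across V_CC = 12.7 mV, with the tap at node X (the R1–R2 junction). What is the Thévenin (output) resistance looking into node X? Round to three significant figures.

R_th ≈ 14.6 kΩ

Looking into X with the source shorted: R_th = R1·R2/(R1+R2) = 25.90 × 33.4/59.30 = 14.59 kΩ.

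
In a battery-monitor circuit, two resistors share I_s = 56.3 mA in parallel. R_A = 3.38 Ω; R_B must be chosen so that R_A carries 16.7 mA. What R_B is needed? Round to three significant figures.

R_B ≈ 1.43 Ω

The fraction through R_A equals R_B/(R_A+R_B).
With f = 0.2966, R_B = R_A · f/(1−f) = 3.38 × 0.4217 = 1.425 Ω.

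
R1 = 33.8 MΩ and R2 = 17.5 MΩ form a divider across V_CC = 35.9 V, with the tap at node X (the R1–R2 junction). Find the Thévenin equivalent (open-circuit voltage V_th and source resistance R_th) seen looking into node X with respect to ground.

With X open, the divider is unloaded: V_th = 35.9 × 17.5/51.30 = 12.25 V.
Zeroing V_CC shorts the top of R1 to ground, so R_th = R1 ‖ R2 = 11.53 MΩ.

V_th ≈ 12.2 V, R_th ≈ 11.5 MΩ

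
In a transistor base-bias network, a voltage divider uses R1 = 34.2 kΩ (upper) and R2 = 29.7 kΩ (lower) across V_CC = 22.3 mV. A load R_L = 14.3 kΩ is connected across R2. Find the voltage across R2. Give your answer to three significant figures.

V_out ≈ 4.91 mV

R2 ‖ R_L = (29.7 × 14.3)/(29.7 + 14.3) = 9.653 kΩ.
Voltage divider with the loaded lower leg: V_out = 22.3 × 9.653/(34.2 + 9.653) = 22.3 × 0.2201 = 4.909 mV.
(Unloaded it would be 10.4 mV; the load pulls it down.)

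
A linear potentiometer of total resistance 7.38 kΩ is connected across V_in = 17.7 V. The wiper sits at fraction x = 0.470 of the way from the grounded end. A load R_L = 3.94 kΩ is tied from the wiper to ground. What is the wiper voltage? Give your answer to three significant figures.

Lower segment x·R_p = 3.469 kΩ; upper segment (1−x)·R_p = 3.911 kΩ.
R_L loads the lower segment: effective lower R = 1.845 kΩ.
V_out = 17.7 × 1.845/(3.911 + 1.845) = 5.672 V.

V_out ≈ 5.67 V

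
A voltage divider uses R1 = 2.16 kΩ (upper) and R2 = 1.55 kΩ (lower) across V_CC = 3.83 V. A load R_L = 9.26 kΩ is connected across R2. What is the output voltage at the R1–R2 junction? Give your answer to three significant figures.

The load sits in parallel with R2, giving an effective lower resistance R2' = R2·R_L/(R2+R_L) = 1.328 kΩ.
Then V_out = V_CC · R2'/(R1 + R2') = 3.83 × 1.328/3.488 = 1.458 V.
(Unloaded it would be 1.60 V; the load pulls it down.)

V_out ≈ 1.46 V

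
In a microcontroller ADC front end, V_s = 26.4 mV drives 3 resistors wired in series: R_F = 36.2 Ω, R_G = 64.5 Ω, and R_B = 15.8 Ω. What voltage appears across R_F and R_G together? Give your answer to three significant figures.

ΣR = 36.2 + 64.5 + 15.8 = 116.5 Ω.
R_{R_F..R_G} = 36.2 + 64.5 = 100.7 Ω.
Voltage divider: V = V_s · (100.7 / 116.5) = 26.4 × 0.8644 = 22.82 mV.

V ≈ 22.8 mV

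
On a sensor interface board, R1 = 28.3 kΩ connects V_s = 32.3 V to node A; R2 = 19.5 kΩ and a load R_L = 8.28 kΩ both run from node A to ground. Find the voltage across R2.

The load sits in parallel with R2, giving an effective lower resistance R2' = R2·R_L/(R2+R_L) = 5.812 kΩ.
Voltage divider with the loaded lower leg: V_out = 32.3 × 5.812/(28.3 + 5.812) = 32.3 × 0.1704 = 5.503 V.
(Unloaded it would be 13.2 V; the load pulls it down.)

V_out ≈ 5.50 V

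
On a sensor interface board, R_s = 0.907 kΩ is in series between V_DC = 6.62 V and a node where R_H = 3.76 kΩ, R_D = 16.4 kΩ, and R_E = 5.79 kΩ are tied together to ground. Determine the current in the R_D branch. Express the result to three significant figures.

I ≈ 0.278 mA

Equivalent of the parallel group: R_p = 2.001 kΩ.
V_A = 6.62 × 2.001/2.908 = 4.556 V.
Branch current I = V_A/R_D = 4.556/16.4 = 0.2778 mA.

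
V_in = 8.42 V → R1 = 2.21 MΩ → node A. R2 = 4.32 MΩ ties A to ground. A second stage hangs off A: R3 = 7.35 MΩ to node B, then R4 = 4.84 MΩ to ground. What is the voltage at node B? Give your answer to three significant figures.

V_B ≈ 1.97 V

The second stage (R3 + R4 = 12.19 MΩ) loads node A in parallel with R2.
R2 ‖ (R3+R4) = 3.190 MΩ.
V_A = 8.42 × 3.190/(2.21 + 3.190) = 4.974 V.
Then the unloaded second divider: V_B = V_A × R4/(R3+R4) = 4.974 × 0.3970 = 1.975 V.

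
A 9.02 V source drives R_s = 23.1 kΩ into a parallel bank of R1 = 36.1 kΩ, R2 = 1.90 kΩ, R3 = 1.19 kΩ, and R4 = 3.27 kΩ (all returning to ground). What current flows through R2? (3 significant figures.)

Parallel bank: R_p = 1/(1/36.1 + 1/1.90 + 1/1.19 + 1/3.27) = 0.5882 kΩ.
V_A by voltage divider: V_A = 9.02 × 0.5882/(23.1 + 0.5882) = 0.2240 V.
I(R2) = V_A / R2 = 0.2240/1.90 = 0.1179 mA.

I ≈ 0.118 mA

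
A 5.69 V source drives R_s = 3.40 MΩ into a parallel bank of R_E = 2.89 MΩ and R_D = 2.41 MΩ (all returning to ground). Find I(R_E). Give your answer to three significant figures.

Equivalent of the parallel group: R_p = 1.314 MΩ.
V_A = 5.69 × 1.314/4.714 = 1.586 V.
Branch current I = V_A/R_E = 1.586/2.89 = 0.5488 µA.

I ≈ 0.549 µA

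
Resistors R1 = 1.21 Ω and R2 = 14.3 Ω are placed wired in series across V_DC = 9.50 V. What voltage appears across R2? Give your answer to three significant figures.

V ≈ 8.76 V

Series total: ΣR = 1.21 + 14.3 = 15.51 Ω.
Voltage divider: V = V_DC · (14.30 / 15.51) = 9.50 × 0.9220 = 8.759 V.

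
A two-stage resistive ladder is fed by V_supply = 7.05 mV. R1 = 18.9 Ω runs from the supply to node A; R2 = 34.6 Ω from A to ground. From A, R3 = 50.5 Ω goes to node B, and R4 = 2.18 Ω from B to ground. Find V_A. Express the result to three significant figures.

V_A ≈ 3.70 mV

Looking into the second stage from A: R3 + R4 = 52.68 Ω appears in parallel with R2.
R2 ‖ (R3+R4) = 20.88 Ω.
V_A = 7.05 × 20.88/(18.9 + 20.88) = 3.701 mV.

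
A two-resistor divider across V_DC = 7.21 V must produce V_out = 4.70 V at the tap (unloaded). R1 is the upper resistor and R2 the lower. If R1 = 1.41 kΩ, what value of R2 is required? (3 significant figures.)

V_out/V_DC = R2/(R1+R2) = 0.6519.
Rearranging, R2 = R1·k/(1−k) = 1.41 × 1.873 = 2.640 kΩ.

R2 ≈ 2.64 kΩ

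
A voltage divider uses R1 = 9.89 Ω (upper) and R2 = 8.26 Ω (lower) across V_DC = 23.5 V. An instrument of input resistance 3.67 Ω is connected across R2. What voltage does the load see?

V_out ≈ 4.80 V

R2 ‖ R_L = (8.26 × 3.67)/(8.26 + 3.67) = 2.541 Ω.
Then V_out = V_DC · R2'/(R1 + R2') = 23.5 × 2.541/12.43 = 4.804 V.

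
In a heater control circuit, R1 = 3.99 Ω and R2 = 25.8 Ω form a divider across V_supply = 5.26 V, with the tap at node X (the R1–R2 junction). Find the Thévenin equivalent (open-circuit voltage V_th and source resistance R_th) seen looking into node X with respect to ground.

V_th ≈ 4.56 V, R_th ≈ 3.46 Ω

Open-circuit (no load on X): V_th = V_supply · R2/(R1 + R2) = 5.26 × 25.8/(3.990 + 25.8) = 4.555 V.
Zeroing V_supply shorts the top of R1 to ground, so R_th = R1 ‖ R2 = 3.456 Ω.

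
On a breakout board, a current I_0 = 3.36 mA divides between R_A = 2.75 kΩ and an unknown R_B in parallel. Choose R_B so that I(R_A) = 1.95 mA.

Two-branch current divider: I_A = I_0 · R_B/(R_A + R_B).
1.95/3.36 = R_B/(R_A + R_B) → R_B = R_A · (0.5804)/(1 − 0.5804) = 2.75 × 1.383 = 3.803 kΩ.

R_B ≈ 3.80 kΩ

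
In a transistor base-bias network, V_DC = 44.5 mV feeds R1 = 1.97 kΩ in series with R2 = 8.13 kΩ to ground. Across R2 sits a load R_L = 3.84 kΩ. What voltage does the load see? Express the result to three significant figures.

V_out ≈ 25.4 mV

The load sits in parallel with R2, giving an effective lower resistance R2' = R2·R_L/(R2+R_L) = 2.608 kΩ.
Voltage divider with the loaded lower leg: V_out = 44.5 × 2.608/(1.97 + 2.608) = 44.5 × 0.5697 = 25.35 mV.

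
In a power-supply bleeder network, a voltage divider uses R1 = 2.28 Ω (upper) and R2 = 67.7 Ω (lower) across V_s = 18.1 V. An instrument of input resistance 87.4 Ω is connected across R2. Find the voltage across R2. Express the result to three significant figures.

The load sits in parallel with R2, giving an effective lower resistance R2' = R2·R_L/(R2+R_L) = 38.15 Ω.
Then V_out = V_s · R2'/(R1 + R2') = 18.1 × 38.15/40.43 = 17.08 V.
(Unloaded it would be 17.5 V; the load pulls it down.)

V_out ≈ 17.1 V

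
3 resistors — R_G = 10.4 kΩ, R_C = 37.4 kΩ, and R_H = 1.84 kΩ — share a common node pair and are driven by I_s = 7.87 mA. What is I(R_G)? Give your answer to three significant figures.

I ≈ 1.14 mA

ΣG = 1/10.4 + 1/37.4 + 1/1.84 = 0.6664.
Current divider: I(R_G) = I_s · G_k/ΣG = 7.87 × (0.09615/0.6664) = 7.87 × 0.1443 = 1.136 mA.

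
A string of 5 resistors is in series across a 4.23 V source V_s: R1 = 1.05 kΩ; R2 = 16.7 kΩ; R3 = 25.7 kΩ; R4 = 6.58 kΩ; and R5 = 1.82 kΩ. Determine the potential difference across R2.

Total series resistance ΣR = 1.05 + 16.7 + 25.7 + 6.58 + 1.82 = 51.85 kΩ.
By the voltage-divider rule, V = 4.23 × 16.70/51.85 = 1.362 V.

V ≈ 1.36 V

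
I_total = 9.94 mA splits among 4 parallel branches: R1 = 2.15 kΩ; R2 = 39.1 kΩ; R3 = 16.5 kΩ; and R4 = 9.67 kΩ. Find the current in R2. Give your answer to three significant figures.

Total conductance ΣG = 1/2.15 + 1/39.1 + 1/16.5 + 1/9.67 = 0.6547 (units of 1/kΩ).
R2 takes the fraction G_k/ΣG = 0.02558/0.6547 = 0.03906, so I = 9.94 × 0.03906 = 0.3883 mA.

I ≈ 0.388 mA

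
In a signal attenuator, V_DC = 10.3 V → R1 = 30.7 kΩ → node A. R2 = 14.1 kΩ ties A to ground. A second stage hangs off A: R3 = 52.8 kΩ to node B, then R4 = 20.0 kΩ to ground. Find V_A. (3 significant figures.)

V_A ≈ 2.86 V

The second stage (R3 + R4 = 72.80 kΩ) loads node A in parallel with R2.
R2 ‖ (R3+R4) = 11.81 kΩ.
V_A = 10.3 × 11.81/(30.7 + 11.81) = 2.862 V.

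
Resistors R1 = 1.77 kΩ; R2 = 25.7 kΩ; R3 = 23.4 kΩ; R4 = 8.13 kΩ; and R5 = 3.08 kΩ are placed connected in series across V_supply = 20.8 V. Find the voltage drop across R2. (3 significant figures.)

Total series resistance ΣR = 1.77 + 25.7 + 23.4 + 8.13 + 3.08 = 62.08 kΩ.
V = V_supply · R/ΣR = 20.8 × 0.4140 = 8.611 V.

V ≈ 8.61 V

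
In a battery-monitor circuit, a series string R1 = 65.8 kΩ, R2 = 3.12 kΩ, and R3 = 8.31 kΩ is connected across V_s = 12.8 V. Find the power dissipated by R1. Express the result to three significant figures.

The common current is I = 12.8/77.23 = 0.1657 mA.
P(R1) = I²·R1 = (0.1657)² × 65.8 = 1.807 mW.

P ≈ 1.81 mW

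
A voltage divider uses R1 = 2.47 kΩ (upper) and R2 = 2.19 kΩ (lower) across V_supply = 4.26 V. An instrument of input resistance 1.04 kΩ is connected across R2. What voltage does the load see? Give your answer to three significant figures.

V_out ≈ 0.946 V

The load sits in parallel with R2, giving an effective lower resistance R2' = R2·R_L/(R2+R_L) = 0.7051 kΩ.
Then V_out = V_supply · R2'/(R1 + R2') = 4.26 × 0.7051/3.175 = 0.9461 V.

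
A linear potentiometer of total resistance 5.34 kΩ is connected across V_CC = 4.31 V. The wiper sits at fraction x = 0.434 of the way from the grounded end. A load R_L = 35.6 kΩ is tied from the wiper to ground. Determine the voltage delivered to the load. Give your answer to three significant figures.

V_out ≈ 1.80 V

Split the track: R_lower = x·R_p = 2.318 kΩ, R_upper = (1−x)·R_p = 3.022 kΩ.
R_L loads the lower segment: effective lower R = 2.176 kΩ.
V_out = 4.31 × 2.176/(3.022 + 2.176) = 1.804 V.
(Unloaded: V_out = x·V_CC = 1.87 V.)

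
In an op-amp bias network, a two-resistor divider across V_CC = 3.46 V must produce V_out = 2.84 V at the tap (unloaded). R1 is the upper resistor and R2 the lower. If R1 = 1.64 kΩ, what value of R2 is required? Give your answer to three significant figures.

V_out/V_CC = R2/(R1+R2) = 0.8208.
Rearranging, R2 = R1·k/(1−k) = 1.64 × 4.581 = 7.512 kΩ.

R2 ≈ 7.51 kΩ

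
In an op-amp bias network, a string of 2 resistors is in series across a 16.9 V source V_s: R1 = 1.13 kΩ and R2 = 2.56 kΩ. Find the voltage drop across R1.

Series total: ΣR = 1.13 + 2.56 = 3.690 kΩ.
V = V_s · R/ΣR = 16.9 × 0.3062 = 5.175 V.

V ≈ 5.18 V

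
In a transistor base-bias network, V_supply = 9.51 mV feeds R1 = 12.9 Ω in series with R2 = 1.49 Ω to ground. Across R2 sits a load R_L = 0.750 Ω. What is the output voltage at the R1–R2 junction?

V_out ≈ 0.354 mV

R2 ‖ R_L = (1.49 × 0.750)/(1.49 + 0.750) = 0.4989 Ω.
Then V_out = V_supply · R2'/(R1 + R2') = 9.51 × 0.4989/13.40 = 0.3541 mV.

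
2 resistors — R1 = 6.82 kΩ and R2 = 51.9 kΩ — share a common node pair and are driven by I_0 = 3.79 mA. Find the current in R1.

Two-branch current divider: I_k = I_0 · R_other/(R_1 + R_2).
So I = 3.79 × 51.9/58.72 = 3.350 mA.

I ≈ 3.35 mA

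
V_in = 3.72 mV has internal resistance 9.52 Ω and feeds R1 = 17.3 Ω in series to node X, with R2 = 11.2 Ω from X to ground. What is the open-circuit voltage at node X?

R1' = 9.52 + 17.3 = 26.82 Ω (source resistance + R1).
With X open, the divider is unloaded: V_th = 3.72 × 11.2/38.02 = 1.096 mV.

V_th ≈ 1.10 mV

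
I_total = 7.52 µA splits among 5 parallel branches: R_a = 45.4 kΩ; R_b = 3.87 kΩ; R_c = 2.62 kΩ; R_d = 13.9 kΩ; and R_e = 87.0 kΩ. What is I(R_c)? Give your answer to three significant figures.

ΣG = 1/45.4 + 1/3.87 + 1/2.62 + 1/13.9 + 1/87.0 = 0.7455.
Current divider: I(R_c) = I_total · G_k/ΣG = 7.52 × (0.3817/0.7455) = 7.52 × 0.5119 = 3.850 µA.

I ≈ 3.85 µA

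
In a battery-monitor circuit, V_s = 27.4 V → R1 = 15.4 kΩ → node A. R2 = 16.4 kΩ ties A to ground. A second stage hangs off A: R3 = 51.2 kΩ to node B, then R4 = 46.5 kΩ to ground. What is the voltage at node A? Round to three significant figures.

V_A ≈ 13.1 V

The second stage (R3 + R4 = 97.70 kΩ) loads node A in parallel with R2.
R2 ‖ (R3+R4) = 14.04 kΩ.
So V_A = 27.4 × 0.4770 = 13.07 V.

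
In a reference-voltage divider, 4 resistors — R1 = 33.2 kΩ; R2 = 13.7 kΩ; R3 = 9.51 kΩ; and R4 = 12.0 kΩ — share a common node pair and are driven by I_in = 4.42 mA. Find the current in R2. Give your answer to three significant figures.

I ≈ 1.11 mA

ΣG = 1/33.2 + 1/13.7 + 1/9.51 + 1/12.0 = 0.2916.
Current divider: I(R2) = I_in · G_k/ΣG = 4.42 × (0.07299/0.2916) = 4.42 × 0.2503 = 1.106 mA.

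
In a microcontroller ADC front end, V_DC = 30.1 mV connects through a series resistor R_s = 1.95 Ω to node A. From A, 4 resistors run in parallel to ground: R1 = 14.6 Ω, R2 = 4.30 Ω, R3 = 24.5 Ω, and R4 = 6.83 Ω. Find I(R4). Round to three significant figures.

Combine the parallel branches: R_p = (1/14.6 + 1/4.30 + 1/24.5 + 1/6.83)⁻¹ = 2.048 Ω.
V_A by voltage divider: V_A = 30.1 × 2.048/(1.95 + 2.048) = 15.42 mV.
I(R4) = V_A / R4 = 15.42/6.83 = 2.258 mA.
(Equivalently: I_total = 7.529 mA, then current-divider fraction G_k/ΣG = 0.2999.)

I ≈ 2.26 mA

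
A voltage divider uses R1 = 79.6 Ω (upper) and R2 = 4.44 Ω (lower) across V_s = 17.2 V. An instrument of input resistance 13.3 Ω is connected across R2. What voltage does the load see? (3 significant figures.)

R2 ‖ R_L = (4.44 × 13.3)/(4.44 + 13.3) = 3.329 Ω.
Now apply the divider: V_out = 17.2 × 0.04014 = 0.6904 V.
(Unloaded it would be 0.909 V; the load pulls it down.)

V_out ≈ 0.690 V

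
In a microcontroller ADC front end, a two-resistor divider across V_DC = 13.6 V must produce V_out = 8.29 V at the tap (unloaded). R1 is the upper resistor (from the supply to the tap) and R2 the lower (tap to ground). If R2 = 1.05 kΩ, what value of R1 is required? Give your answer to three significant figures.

R1 ≈ 0.673 kΩ

The divider ratio is R2/(R1+R2) = 8.29/13.6 = 0.6096.
Rearranging, R1 = R2·(1−k)/k = 1.05 × 0.6405 = 0.6726 kΩ.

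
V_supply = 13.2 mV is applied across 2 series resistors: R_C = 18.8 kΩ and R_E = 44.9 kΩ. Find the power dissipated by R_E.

The common current is I = 13.2/63.70 = 0.2072 µA.
P = I²R = 0.04294 × 44.9 = 1.928 nW.

P ≈ 1.93 nW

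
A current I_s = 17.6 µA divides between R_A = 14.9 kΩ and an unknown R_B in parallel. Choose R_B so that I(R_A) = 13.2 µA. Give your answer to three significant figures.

R_B ≈ 44.7 kΩ

Two-branch current divider: I_A = I_s · R_B/(R_A + R_B).
With f = 0.7500, R_B = R_A · f/(1−f) = 14.9 × 3.000 = 44.70 kΩ.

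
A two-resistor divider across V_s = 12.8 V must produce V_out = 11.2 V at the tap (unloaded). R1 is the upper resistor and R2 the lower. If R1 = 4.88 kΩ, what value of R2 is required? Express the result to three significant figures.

R2 ≈ 34.2 kΩ

Required fraction k = V_out/V_s = 0.8750.
R2 = R1 · 0.8750/(1 − 0.8750) = 34.16 kΩ.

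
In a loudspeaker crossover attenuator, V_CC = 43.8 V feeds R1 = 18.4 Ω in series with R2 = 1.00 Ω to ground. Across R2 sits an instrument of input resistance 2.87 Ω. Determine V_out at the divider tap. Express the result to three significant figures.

V_out ≈ 1.70 V

The load sits in parallel with R2, giving an effective lower resistance R2' = R2·R_L/(R2+R_L) = 0.7416 Ω.
Then V_out = V_CC · R2'/(R1 + R2') = 43.8 × 0.7416/19.14 = 1.697 V.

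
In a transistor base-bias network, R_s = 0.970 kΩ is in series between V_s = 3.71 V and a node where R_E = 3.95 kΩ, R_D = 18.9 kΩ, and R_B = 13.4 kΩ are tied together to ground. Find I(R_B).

I ≈ 0.202 mA

Combine the parallel branches: R_p = (1/3.95 + 1/18.9 + 1/13.4)⁻¹ = 2.627 kΩ.
Node voltage V_A = V_s · R_p/(R_s + R_p) = 3.71 × 0.7303 = 2.709 V.
I(R_B) = V_A / R_B = 2.709/13.4 = 0.2022 mA.
(Check via current divider: I_total = 1.031 mA; share G_k/ΣG = 0.1960 → same result.)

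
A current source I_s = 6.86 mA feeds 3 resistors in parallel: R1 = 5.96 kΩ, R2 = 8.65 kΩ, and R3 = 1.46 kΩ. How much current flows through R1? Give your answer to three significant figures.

Total conductance ΣG = 1/5.96 + 1/8.65 + 1/1.46 = 0.9683 (units of 1/kΩ).
By the current-divider rule, I = I_s · G_k/ΣG = 6.86 × 0.1733 = 1.189 mA.

I ≈ 1.19 mA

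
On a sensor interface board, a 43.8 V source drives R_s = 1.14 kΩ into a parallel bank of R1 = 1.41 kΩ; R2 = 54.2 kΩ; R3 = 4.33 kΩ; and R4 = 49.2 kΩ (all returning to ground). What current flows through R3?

Combine the parallel branches: R_p = (1/1.41 + 1/54.2 + 1/4.33 + 1/49.2)⁻¹ = 1.022 kΩ.
V_A = 43.8 × 1.022/2.162 = 20.70 V.
Branch current I = V_A/R3 = 20.70/4.33 = 4.780 mA.
(Check via current divider: I_total = 20.26 mA; share G_k/ΣG = 0.2359 → same result.)

I ≈ 4.78 mA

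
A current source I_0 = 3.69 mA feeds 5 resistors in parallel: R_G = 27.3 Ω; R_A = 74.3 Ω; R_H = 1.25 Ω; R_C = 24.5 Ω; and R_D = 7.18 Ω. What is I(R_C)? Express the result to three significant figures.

Total conductance ΣG = 1/27.3 + 1/74.3 + 1/1.25 + 1/24.5 + 1/7.18 = 1.030 (units of 1/Ω).
Current divider: I(R_C) = I_0 · G_k/ΣG = 3.69 × (0.04082/1.030) = 3.69 × 0.03962 = 0.1462 mA.

I ≈ 0.146 mA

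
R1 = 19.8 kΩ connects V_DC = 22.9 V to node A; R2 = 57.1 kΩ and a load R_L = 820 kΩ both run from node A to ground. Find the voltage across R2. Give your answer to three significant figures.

The load sits in parallel with R2, giving an effective lower resistance R2' = R2·R_L/(R2+R_L) = 53.38 kΩ.
Then V_out = V_DC · R2'/(R1 + R2') = 22.9 × 53.38/73.18 = 16.70 V.

V_out ≈ 16.7 V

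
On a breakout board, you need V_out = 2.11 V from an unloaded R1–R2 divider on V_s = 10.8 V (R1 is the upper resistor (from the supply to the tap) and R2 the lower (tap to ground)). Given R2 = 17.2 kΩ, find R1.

R1 ≈ 70.8 kΩ

Required fraction k = V_out/V_s = 0.1954.
Rearranging, R1 = R2·(1−k)/k = 17.2 × 4.118 = 70.84 kΩ.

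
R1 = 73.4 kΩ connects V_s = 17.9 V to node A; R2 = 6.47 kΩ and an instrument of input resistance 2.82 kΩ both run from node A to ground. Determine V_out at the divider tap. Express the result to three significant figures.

V_out ≈ 0.466 V

First combine the lower leg with the load: R2 ‖ R_L = 1.964 kΩ.
Then V_out = V_s · R2'/(R1 + R2') = 17.9 × 1.964/75.36 = 0.4665 V.
(Unloaded it would be 1.45 V; the load pulls it down.)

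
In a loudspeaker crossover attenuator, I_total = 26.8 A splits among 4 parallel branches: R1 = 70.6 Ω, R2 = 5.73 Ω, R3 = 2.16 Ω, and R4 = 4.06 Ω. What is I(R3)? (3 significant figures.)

Conductances: ΣG = 1/70.6 + 1/5.73 + 1/2.16 + 1/4.06 = 0.8980 (1/Ω).
By the current-divider rule, I = I_total · G_k/ΣG = 26.8 × 0.5156 = 13.82 A.

I ≈ 13.8 A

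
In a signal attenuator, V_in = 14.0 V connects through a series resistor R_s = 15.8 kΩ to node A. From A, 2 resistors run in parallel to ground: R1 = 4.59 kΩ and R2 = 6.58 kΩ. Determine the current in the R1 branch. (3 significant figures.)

Equivalent of the parallel group: R_p = 2.704 kΩ.
Node voltage V_A = V_in · R_p/(R_s + R_p) = 14.0 × 0.1461 = 2.046 V.
Branch current I = V_A/R1 = 2.046/4.59 = 0.4457 mA.

I ≈ 0.446 mA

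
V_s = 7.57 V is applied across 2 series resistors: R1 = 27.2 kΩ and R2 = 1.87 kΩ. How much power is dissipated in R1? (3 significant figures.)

P ≈ 1.84 mW

ΣR = 29.07 kΩ → I = 7.57/29.07 = 0.2604 mA.
P(R1) = I²·R1 = (0.2604)² × 27.2 = 1.844 mW.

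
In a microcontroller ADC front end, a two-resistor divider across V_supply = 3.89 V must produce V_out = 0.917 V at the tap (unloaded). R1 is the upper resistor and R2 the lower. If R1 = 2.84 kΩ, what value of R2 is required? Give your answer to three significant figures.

R2 ≈ 0.876 kΩ

Required fraction k = V_out/V_supply = 0.2357.
Rearranging, R2 = R1·k/(1−k) = 2.84 × 0.3084 = 0.8760 kΩ.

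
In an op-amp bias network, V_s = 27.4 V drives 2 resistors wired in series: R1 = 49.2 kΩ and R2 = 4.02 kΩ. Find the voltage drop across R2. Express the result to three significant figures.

ΣR = 49.2 + 4.02 = 53.22 kΩ.
By the voltage-divider rule, V = 27.4 × 4.020/53.22 = 2.070 V.

V ≈ 2.07 V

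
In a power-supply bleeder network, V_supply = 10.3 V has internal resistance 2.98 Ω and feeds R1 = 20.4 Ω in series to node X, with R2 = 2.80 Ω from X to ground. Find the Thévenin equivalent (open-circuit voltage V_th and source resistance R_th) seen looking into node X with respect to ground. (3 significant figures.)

R1' = 2.98 + 20.4 = 23.38 Ω (source resistance + R1).
Open-circuit (no load on X): V_th = V_supply · R2/(R1' + R2) = 10.3 × 2.80/(23.38 + 2.80) = 1.102 V.
With V_supply suppressed (replaced by a short), R_th = R1' ‖ R2 = (23.38 × 2.80)/(23.38 + 2.80) = 2.501 Ω.

V_th ≈ 1.10 V, R_th ≈ 2.50 Ω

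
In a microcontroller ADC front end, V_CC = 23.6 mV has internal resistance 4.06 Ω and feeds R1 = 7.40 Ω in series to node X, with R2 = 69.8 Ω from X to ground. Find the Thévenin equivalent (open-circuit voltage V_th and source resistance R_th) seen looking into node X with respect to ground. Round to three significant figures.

V_th ≈ 20.3 mV, R_th ≈ 9.84 Ω

R1' = 4.06 + 7.40 = 11.46 Ω (source resistance + R1).
V_th is the unloaded tap voltage: V_CC · R2/(R1'+R2) = 23.6 × 0.8590 = 20.27 mV.
Looking into X with the source shorted: R_th = R1'·R2/(R1'+R2) = 11.46 × 69.8/81.26 = 9.844 Ω.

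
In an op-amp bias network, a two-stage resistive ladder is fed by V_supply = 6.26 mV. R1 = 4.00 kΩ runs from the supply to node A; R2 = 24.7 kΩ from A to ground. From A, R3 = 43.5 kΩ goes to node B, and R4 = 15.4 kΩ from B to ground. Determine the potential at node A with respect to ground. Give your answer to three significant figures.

V_A ≈ 5.09 mV

The second stage (R3 + R4 = 58.90 kΩ) loads node A in parallel with R2.
Effective lower resistance at A: R2 ‖ 58.90 = 17.40 kΩ.
First divider: V_A = V_supply · 17.40/(4.00 + 17.40) = 5.090 mV.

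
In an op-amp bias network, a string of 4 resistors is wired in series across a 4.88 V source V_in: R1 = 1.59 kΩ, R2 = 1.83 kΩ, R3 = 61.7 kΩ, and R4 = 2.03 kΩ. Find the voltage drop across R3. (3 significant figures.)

V ≈ 4.48 V

Series total: ΣR = 1.59 + 1.83 + 61.7 + 2.03 = 67.15 kΩ.
V = V_in · R/ΣR = 4.88 × 0.9188 = 4.484 V.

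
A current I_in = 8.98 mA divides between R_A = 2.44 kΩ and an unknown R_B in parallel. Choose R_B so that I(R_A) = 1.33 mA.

R_B ≈ 0.424 kΩ

The fraction through R_A equals R_B/(R_A+R_B).
With f = 0.1481, R_B = R_A · f/(1−f) = 2.44 × 0.1739 = 0.4242 kΩ.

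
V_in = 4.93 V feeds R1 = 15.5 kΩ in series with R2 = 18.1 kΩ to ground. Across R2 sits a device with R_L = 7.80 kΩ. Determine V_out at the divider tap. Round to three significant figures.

V_out ≈ 1.28 V

First combine the lower leg with the load: R2 ‖ R_L = 5.451 kΩ.
Then V_out = V_in · R2'/(R1 + R2') = 4.93 × 5.451/20.95 = 1.283 V.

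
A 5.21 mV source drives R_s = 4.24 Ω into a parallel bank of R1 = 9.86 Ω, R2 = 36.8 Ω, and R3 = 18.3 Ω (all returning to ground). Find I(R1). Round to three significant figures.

I ≈ 0.297 mA

Combine the parallel branches: R_p = (1/9.86 + 1/36.8 + 1/18.3)⁻¹ = 5.457 Ω.
V_A by voltage divider: V_A = 5.21 × 5.457/(4.24 + 5.457) = 2.932 mV.
Branch current I = V_A/R1 = 2.932/9.86 = 0.2974 mA.
(Check via current divider: I_total = 0.5373 mA; share G_k/ΣG = 0.5535 → same result.)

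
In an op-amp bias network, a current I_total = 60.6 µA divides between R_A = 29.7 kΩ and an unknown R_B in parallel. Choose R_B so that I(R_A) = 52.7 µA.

In a two-way split, I_A/I_total = R_B/(R_A + R_B).
52.7/60.6 = R_B/(R_A + R_B) → R_B = R_A · (0.8696)/(1 − 0.8696) = 29.7 × 6.671 = 198.1 kΩ.

R_B ≈ 198 kΩ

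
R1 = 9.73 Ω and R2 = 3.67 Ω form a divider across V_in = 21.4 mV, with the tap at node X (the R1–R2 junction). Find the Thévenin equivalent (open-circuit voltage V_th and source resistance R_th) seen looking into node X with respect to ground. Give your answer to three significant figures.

V_th is the unloaded tap voltage: V_in · R2/(R1+R2) = 21.4 × 0.2739 = 5.861 mV.
Looking into X with the source shorted: R_th = R1·R2/(R1+R2) = 9.730 × 3.67/13.40 = 2.665 Ω.

V_th ≈ 5.86 mV, R_th ≈ 2.66 Ω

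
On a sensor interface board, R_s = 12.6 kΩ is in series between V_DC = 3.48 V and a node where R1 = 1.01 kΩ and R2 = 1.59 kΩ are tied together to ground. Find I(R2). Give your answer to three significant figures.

Combine the parallel branches: R_p = (1/1.01 + 1/1.59)⁻¹ = 0.6177 kΩ.
V_A by voltage divider: V_A = 3.48 × 0.6177/(12.6 + 0.6177) = 0.1626 V.
Branch current I = V_A/R2 = 0.1626/1.59 = 0.1023 mA.

I ≈ 0.102 mA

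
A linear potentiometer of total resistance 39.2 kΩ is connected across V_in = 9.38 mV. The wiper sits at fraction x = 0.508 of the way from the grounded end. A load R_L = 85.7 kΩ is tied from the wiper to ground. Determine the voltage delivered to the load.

V_out ≈ 4.28 mV

The pot divides into 19.29 kΩ above the wiper and 19.91 kΩ below.
R_L loads the lower segment: effective lower R = 16.16 kΩ.
V_out = 9.38 × 16.16/(19.29 + 16.16) = 4.276 mV.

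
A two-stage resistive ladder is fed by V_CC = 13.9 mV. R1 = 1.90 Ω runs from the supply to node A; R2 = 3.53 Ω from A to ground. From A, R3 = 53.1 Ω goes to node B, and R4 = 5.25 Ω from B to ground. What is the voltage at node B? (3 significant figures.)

Looking into the second stage from A: R3 + R4 = 58.35 Ω appears in parallel with R2.
R2 ‖ (R3+R4) = 3.329 Ω.
So V_A = 13.9 × 0.6366 = 8.849 mV.
Stage 2 is unloaded, so V_B = V_A · R4/(R3+R4) = 8.849 × 5.25/58.35 = 0.7962 mV.

V_B ≈ 0.796 mV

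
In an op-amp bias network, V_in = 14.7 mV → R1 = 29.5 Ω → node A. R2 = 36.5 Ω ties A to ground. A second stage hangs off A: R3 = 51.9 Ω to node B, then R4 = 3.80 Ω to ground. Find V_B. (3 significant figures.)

Node A sees R2 in parallel with the series input of stage 2, R3 + R4 = 55.70 Ω.
R2 ‖ (R3+R4) = 22.05 Ω.
First divider: V_A = V_in · 22.05/(29.5 + 22.05) = 6.288 mV.
Stage 2 is unloaded, so V_B = V_A · R4/(R3+R4) = 6.288 × 3.80/55.70 = 0.4290 mV.

V_B ≈ 0.429 mV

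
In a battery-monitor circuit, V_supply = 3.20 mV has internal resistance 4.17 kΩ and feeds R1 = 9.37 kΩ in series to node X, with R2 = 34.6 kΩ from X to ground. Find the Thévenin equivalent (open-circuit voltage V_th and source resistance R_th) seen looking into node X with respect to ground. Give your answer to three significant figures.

V_th ≈ 2.30 mV, R_th ≈ 9.73 kΩ

R1' = 4.17 + 9.37 = 13.54 kΩ (source resistance + R1).
Open-circuit (no load on X): V_th = V_supply · R2/(R1' + R2) = 3.20 × 34.6/(13.54 + 34.6) = 2.300 mV.
With V_supply suppressed (replaced by a short), R_th = R1' ‖ R2 = (13.54 × 34.6)/(13.54 + 34.6) = 9.732 kΩ.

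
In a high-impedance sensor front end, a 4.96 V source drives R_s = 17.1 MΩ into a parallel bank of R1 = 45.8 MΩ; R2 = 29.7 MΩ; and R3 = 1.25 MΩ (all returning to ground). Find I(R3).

I ≈ 0.254 µA

Parallel bank: R_p = 1/(1/45.8 + 1/29.7 + 1/1.25) = 1.169 MΩ.
V_A = 4.96 × 1.169/18.27 = 0.3174 V.
Branch current I = V_A/R3 = 0.3174/1.25 = 0.2539 µA.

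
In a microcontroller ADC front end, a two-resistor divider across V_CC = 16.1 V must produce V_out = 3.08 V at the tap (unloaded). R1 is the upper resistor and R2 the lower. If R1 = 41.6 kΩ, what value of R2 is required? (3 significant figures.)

R2 ≈ 9.84 kΩ

V_out/V_CC = R2/(R1+R2) = 0.1913.
Rearranging, R2 = R1·k/(1−k) = 41.6 × 0.2366 = 9.841 kΩ.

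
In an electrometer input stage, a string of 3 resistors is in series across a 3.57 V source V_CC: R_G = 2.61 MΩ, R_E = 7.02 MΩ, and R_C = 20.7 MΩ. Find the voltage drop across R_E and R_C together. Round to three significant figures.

V ≈ 3.26 V

Series total: ΣR = 2.61 + 7.02 + 20.7 = 30.33 MΩ.
R_{R_E..R_C} = 7.02 + 20.7 = 27.72 MΩ.
By the voltage-divider rule, V = 3.57 × 27.72/30.33 = 3.263 V.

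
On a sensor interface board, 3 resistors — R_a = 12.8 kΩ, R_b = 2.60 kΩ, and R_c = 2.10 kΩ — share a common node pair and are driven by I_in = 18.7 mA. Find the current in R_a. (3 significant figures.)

Total conductance ΣG = 1/12.8 + 1/2.60 + 1/2.10 = 0.9389 (units of 1/kΩ).
Current divider: I(R_a) = I_in · G_k/ΣG = 18.7 × (0.07812/0.9389) = 18.7 × 0.08321 = 1.556 mA.

I ≈ 1.56 mA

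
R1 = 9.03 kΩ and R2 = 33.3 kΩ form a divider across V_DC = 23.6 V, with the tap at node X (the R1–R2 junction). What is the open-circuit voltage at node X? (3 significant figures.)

V_th ≈ 18.6 V

V_th is the unloaded tap voltage: V_DC · R2/(R1+R2) = 23.6 × 0.7867 = 18.57 V.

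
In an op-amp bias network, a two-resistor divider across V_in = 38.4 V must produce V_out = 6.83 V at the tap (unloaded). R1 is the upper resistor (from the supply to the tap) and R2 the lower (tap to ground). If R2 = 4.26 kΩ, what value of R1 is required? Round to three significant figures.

The divider ratio is R2/(R1+R2) = 6.83/38.4 = 0.1779.
So R1 = R2 · (V_in/V_out − 1) = 4.26 × (38.4/6.83 − 1) = 4.26 × 4.622 = 19.69 kΩ.

R1 ≈ 19.7 kΩ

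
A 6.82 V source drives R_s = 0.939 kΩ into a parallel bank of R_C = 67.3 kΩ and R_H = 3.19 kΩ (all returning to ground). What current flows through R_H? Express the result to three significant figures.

I ≈ 1.63 mA

Equivalent of the parallel group: R_p = 3.046 kΩ.
V_A = 6.82 × 3.046/3.985 = 5.213 V.
I(R_H) = V_A / R_H = 5.213/3.19 = 1.634 mA.
(Check via current divider: I_total = 1.712 mA; share G_k/ΣG = 0.9547 → same result.)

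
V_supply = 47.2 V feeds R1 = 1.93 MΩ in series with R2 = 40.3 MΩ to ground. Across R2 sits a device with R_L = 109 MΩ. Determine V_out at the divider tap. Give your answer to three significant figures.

V_out ≈ 44.3 V

R2 ‖ R_L = (40.3 × 109)/(40.3 + 109) = 29.42 MΩ.
Voltage divider with the loaded lower leg: V_out = 47.2 × 29.42/(1.93 + 29.42) = 47.2 × 0.9384 = 44.29 V.
(Unloaded it would be 45.0 V; the load pulls it down.)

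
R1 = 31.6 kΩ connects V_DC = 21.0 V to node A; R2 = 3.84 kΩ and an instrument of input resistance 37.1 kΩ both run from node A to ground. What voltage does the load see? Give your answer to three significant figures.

First combine the lower leg with the load: R2 ‖ R_L = 3.480 kΩ.
Voltage divider with the loaded lower leg: V_out = 21.0 × 3.480/(31.6 + 3.480) = 21.0 × 0.09920 = 2.083 V.

V_out ≈ 2.08 V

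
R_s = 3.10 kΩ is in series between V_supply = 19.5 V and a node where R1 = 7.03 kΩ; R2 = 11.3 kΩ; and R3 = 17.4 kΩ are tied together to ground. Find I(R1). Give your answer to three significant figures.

Combine the parallel branches: R_p = (1/7.03 + 1/11.3 + 1/17.4)⁻¹ = 3.470 kΩ.
Node voltage V_A = V_supply · R_p/(R_s + R_p) = 19.5 × 0.5281 = 10.30 V.
I(R1) = V_A / R1 = 10.30/7.03 = 1.465 mA.

I ≈ 1.46 mA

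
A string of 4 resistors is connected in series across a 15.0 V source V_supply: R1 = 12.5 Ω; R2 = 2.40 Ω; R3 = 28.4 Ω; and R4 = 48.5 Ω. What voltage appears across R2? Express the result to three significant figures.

V ≈ 0.392 V

ΣR = 12.5 + 2.40 + 28.4 + 48.5 = 91.80 Ω.
Voltage divider: V = V_supply · (2.400 / 91.80) = 15.0 × 0.02614 = 0.3922 V.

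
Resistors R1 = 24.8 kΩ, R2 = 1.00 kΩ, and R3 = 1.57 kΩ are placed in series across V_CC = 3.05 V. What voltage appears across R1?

V ≈ 2.76 V

ΣR = 24.8 + 1.00 + 1.57 = 27.37 kΩ.
By the voltage-divider rule, V = 3.05 × 24.80/27.37 = 2.764 V.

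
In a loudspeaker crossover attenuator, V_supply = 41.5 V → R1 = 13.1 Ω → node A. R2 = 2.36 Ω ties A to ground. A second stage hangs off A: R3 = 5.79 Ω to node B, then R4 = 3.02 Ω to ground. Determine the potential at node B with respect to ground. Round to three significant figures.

V_B ≈ 1.77 V

Looking into the second stage from A: R3 + R4 = 8.810 Ω appears in parallel with R2.
Effective lower resistance at A: R2 ‖ 8.810 = 1.861 Ω.
So V_A = 41.5 × 0.1244 = 5.163 V.
V_B = V_A × 0.3428 = 1.770 V.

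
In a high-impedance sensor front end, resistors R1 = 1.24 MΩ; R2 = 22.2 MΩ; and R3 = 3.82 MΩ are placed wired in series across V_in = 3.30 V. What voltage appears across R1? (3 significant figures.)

Total series resistance ΣR = 1.24 + 22.2 + 3.82 = 27.26 MΩ.
Voltage divider: V = V_in · (1.240 / 27.26) = 3.30 × 0.04549 = 0.1501 V.

V ≈ 0.150 V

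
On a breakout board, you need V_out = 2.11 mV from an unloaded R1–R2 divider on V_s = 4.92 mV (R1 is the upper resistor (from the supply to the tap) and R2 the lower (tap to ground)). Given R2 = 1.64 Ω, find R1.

R1 ≈ 2.18 Ω

The divider ratio is R2/(R1+R2) = 2.11/4.92 = 0.4289.
R1 = R2·(1/k − 1) = 1.64 × 1.332 = 2.184 Ω.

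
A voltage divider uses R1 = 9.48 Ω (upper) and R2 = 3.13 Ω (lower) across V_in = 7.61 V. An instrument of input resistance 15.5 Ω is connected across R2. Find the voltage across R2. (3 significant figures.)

R2 ‖ R_L = (3.13 × 15.5)/(3.13 + 15.5) = 2.604 Ω.
Now apply the divider: V_out = 7.61 × 0.2155 = 1.640 V.

V_out ≈ 1.64 V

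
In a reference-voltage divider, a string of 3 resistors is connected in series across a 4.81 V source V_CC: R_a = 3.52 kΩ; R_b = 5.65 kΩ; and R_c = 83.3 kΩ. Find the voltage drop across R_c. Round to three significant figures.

ΣR = 3.52 + 5.65 + 83.3 = 92.47 kΩ.
Voltage divider: V = V_CC · (83.30 / 92.47) = 4.81 × 0.9008 = 4.333 V.

V ≈ 4.33 V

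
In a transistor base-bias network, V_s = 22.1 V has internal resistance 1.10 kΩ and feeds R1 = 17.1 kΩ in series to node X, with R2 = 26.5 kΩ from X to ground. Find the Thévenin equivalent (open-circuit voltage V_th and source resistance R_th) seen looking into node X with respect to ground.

R1' = 1.10 + 17.1 = 18.20 kΩ (source resistance + R1).
Open-circuit (no load on X): V_th = V_s · R2/(R1' + R2) = 22.1 × 26.5/(18.20 + 26.5) = 13.10 V.
Looking into X with the source shorted: R_th = R1'·R2/(R1'+R2) = 18.20 × 26.5/44.70 = 10.79 kΩ.

V_th ≈ 13.1 V, R_th ≈ 10.8 kΩ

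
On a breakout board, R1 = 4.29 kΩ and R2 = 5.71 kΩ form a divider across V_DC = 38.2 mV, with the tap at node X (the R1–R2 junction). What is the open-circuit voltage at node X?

V_th ≈ 21.8 mV

V_th is the unloaded tap voltage: V_DC · R2/(R1+R2) = 38.2 × 0.5710 = 21.81 mV.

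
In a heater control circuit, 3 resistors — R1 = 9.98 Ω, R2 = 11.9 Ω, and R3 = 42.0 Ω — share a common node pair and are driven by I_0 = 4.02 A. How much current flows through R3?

I ≈ 0.460 A

ΣG = 1/9.98 + 1/11.9 + 1/42.0 = 0.2080.
By the current-divider rule, I = I_0 · G_k/ΣG = 4.02 × 0.1144 = 0.4601 A.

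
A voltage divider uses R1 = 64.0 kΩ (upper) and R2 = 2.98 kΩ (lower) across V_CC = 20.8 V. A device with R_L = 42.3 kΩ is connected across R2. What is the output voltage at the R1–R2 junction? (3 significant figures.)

V_out ≈ 0.867 V

R2 ‖ R_L = (2.98 × 42.3)/(2.98 + 42.3) = 2.784 kΩ.
Then V_out = V_CC · R2'/(R1 + R2') = 20.8 × 2.784/66.78 = 0.8670 V.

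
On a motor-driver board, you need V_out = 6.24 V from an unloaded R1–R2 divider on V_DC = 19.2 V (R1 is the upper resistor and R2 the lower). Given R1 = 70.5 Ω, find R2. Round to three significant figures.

R2 ≈ 33.9 Ω

V_out/V_DC = R2/(R1+R2) = 0.3250.
Rearranging, R2 = R1·k/(1−k) = 70.5 × 0.4815 = 33.94 Ω.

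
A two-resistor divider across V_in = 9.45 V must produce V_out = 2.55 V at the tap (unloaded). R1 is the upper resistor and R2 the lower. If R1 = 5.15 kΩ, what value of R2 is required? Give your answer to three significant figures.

Required fraction k = V_out/V_in = 0.2698.
R2 = R1 · 0.2698/(1 − 0.2698) = 1.903 kΩ.

R2 ≈ 1.90 kΩ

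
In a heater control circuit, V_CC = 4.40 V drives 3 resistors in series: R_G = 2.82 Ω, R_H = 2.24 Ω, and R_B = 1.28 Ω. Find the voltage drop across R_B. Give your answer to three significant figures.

ΣR = 2.82 + 2.24 + 1.28 = 6.340 Ω.
Voltage divider: V = V_CC · (1.280 / 6.340) = 4.40 × 0.2019 = 0.8883 V.

V ≈ 0.888 V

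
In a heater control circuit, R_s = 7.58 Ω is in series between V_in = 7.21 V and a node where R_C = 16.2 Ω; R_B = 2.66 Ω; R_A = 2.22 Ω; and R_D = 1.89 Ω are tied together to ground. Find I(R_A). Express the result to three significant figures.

Parallel bank: R_p = 1/(1/16.2 + 1/2.66 + 1/2.22 + 1/1.89) = 0.7056 Ω.
V_A by voltage divider: V_A = 7.21 × 0.7056/(7.58 + 0.7056) = 0.6140 V.
I(R_A) = V_A / R_A = 0.6140/2.22 = 0.2766 A.
(Equivalently: I_total = 0.8702 A, then current-divider fraction G_k/ΣG = 0.3178.)

I ≈ 0.277 A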